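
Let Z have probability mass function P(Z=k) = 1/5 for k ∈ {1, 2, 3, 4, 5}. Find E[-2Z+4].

E[-2Z+4] = Σ (-2z+4)·P(Z=z)
 = 2·1/5 + 0·1/5 + (-2)·1/5 + (-4)·1/5 + (-6)·1/5
 = 2/5 + 0 + (-2/5) + (-4/5) + (-6/5)
 = -2

-2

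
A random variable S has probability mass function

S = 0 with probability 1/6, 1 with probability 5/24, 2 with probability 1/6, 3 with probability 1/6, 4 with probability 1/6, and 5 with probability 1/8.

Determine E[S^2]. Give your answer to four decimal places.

8.1667

E[S^2] = Σ s^2·P(S=s)
 = 0·1/6 + 1·5/24 + 4·1/6 + 9·1/6 + 16·1/6 + 25·1/8
 = 0 + 5/24 + 2/3 + 3/2 + 8/3 + 25/8
 = 49/6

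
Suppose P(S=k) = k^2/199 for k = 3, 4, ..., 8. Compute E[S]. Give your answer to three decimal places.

6.467

E[S] = Σ s·P(S=s)
 = 3·9/199 + 4·16/199 + 5·25/199 + 6·36/199 + 7·49/199 + 8·64/199
 = 27/199 + 64/199 + 125/199 + 216/199 + 343/199 + 512/199
 = 1287/199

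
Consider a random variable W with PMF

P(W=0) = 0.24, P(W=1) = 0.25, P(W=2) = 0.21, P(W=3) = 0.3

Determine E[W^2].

3.79

E[W^2] = Σ w^2·P(W=w)
 = 0·0.24 + 1·0.25 + 4·0.21 + 9·0.3
 = 0 + 0.25 + 0.84 + 2.7
 = 3.79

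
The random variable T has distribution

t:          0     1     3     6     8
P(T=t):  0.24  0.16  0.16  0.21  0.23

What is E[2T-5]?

E[2T-5] = Σ (2t-5)·P(T=t)
 = (-5)·0.24 + (-3)·0.16 + 1·0.16 + 7·0.21 + 11·0.23
 = (-1.2) + (-0.48) + 0.16 + 1.47 + 2.53
 = 2.48

2.48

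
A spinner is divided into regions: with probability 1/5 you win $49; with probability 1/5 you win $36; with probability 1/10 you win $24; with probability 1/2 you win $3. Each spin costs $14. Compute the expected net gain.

E[payout] = 49·1/5 + 36·1/5 + 24·1/10 + 3·1/2
 = 49/5 + 36/5 + 12/5 + 3/2
 = 209/10
Net = 209/10 - 14 = 69/10

6.9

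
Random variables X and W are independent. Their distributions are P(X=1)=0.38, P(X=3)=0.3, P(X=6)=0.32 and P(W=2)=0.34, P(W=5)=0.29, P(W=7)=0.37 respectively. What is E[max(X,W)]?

5.35

E[max(X,W)] = Σ_x Σ_w max(x,w) · P(X=x)P(W=w)
 = 2·0.1292 + 5·0.1102 + 7·0.1406 + 3·0.102 + 5·0.087 + 7·0.111 + 6·0.1088 + 6·0.0928 + 7·0.1184
 = 0.2584 + 0.551 + 0.9842 + 0.306 + 0.435 + 0.777 + 0.6528 + 0.5568 + 0.8288
 = 5.35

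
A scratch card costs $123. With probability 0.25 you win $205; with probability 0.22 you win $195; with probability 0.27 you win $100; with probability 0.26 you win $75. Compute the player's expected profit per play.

E[payout] = 205·0.25 + 195·0.22 + 100·0.27 + 75·0.26
 = 51.25 + 42.9 + 27 + 19.5
 = 140.65
Net = 140.65 - 123 = 17.65

17.65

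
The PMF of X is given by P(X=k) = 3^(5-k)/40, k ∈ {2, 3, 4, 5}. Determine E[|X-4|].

E[|X-4|] = Σ |x-4|·P(X=x)
 = 2·27/40 + 1·9/40 + 0·3/40 + 1·1/40
 = 27/20 + 9/40 + 0 + 1/40
 = 8/5

1.6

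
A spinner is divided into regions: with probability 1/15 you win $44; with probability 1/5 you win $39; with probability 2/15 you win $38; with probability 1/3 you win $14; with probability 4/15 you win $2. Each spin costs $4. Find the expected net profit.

17

E[payout] = 44·1/15 + 39·1/5 + 38·2/15 + 14·1/3 + 2·4/15
 = 44/15 + 39/5 + 76/15 + 14/3 + 8/15
 = 21
Net = 21 - 4 = 17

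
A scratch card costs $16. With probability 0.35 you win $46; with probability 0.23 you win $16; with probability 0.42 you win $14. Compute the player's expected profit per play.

9.66

E[payout] = 46·0.35 + 16·0.23 + 14·0.42
 = 16.1 + 3.68 + 5.88
 = 25.66
Net = 25.66 - 16 = 9.66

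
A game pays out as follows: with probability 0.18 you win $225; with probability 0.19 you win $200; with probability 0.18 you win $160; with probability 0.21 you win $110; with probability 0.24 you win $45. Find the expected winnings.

141.2

E[payout] = 225·0.18 + 200·0.19 + 160·0.18 + 110·0.21 + 45·0.24
 = 40.5 + 38 + 28.8 + 23.1 + 10.8
 = 141.2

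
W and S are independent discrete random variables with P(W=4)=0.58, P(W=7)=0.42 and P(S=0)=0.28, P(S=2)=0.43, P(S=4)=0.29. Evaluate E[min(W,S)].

2.02

E[min(W,S)] = Σ_w Σ_s min(w,s) · P(W=w)P(S=s)
 = 0·0.1624 + 2·0.2494 + 4·0.1682 + 0·0.1176 + 2·0.1806 + 4·0.1218
 = 0 + 0.4988 + 0.6728 + 0 + 0.3612 + 0.4872
 = 2.02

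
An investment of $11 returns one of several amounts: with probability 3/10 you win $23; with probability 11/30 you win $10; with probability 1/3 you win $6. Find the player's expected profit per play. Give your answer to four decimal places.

E[payout] = 23·3/10 + 10·11/30 + 6·1/3
 = 69/10 + 11/3 + 2
 = 377/30
Net = 377/30 - 11 = 47/30

1.5667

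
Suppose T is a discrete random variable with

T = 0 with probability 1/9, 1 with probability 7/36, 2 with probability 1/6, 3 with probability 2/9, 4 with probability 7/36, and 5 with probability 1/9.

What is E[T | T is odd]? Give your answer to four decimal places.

2.6842

P(T is odd) = 7/36 + 2/9 + 1/9 = 19/36.
E[T | T is odd] = [1·7/36 + 3·2/9 + 5·1/9] / (19/36)
 = 17/12 / (19/36)
 = 51/19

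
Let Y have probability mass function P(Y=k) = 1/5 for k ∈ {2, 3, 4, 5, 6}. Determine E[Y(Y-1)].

E[Y(Y-1)] = Σ y(y-1)·P(Y=y)
 = 2·1/5 + 6·1/5 + 12·1/5 + 20·1/5 + 30·1/5
 = 2/5 + 6/5 + 12/5 + 4 + 6
 = 14

14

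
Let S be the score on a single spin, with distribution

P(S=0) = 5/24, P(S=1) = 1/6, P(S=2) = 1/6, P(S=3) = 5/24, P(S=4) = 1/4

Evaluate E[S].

E[S] = Σ s·P(S=s)
 = 0·5/24 + 1·1/6 + 2·1/6 + 3·5/24 + 4·1/4
 = 0 + 1/6 + 1/3 + 5/8 + 1
 = 17/8

2.125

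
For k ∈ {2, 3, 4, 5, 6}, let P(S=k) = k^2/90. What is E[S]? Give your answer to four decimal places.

4.8889

E[S] = Σ s·P(S=s)
 = 2·2/45 + 3·1/10 + 4·8/45 + 5·5/18 + 6·2/5
 = 4/45 + 3/10 + 32/45 + 25/18 + 12/5
 = 44/9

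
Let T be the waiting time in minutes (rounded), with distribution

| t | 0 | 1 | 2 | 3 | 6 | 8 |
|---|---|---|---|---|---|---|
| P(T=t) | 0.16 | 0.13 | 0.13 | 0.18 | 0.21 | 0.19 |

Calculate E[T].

3.71

E[T] = Σ t·P(T=t)
 = 0·0.16 + 1·0.13 + 2·0.13 + 3·0.18 + 6·0.21 + 8·0.19
 = 0 + 0.13 + 0.26 + 0.54 + 1.26 + 1.52
 = 3.71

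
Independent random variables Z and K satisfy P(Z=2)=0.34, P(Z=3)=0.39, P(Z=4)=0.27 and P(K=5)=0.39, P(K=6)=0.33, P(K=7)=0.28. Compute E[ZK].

17.2577

E[ZK] = Σ_z Σ_k zk · P(Z=z)P(K=k)
 = 10·0.1326 + 12·0.1122 + 14·0.0952 + 15·0.1521 + 18·0.1287 + 21·0.1092 + 20·0.1053 + 24·0.0891 + 28·0.0756
 = 1.326 + 1.3464 + 1.3328 + 2.2815 + 2.3166 + 2.2932 + 2.106 + 2.1384 + 2.1168
 = 17.2577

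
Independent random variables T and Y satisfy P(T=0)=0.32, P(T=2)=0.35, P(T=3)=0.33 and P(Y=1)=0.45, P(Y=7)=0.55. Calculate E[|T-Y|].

E[|T-Y|] = Σ_t Σ_y |t-y| · P(T=t)P(Y=y)
 = 1·0.144 + 7·0.176 + 1·0.1575 + 5·0.1925 + 2·0.1485 + 4·0.1815
 = 0.144 + 1.232 + 0.1575 + 0.9625 + 0.297 + 0.726
 = 3.519

3.519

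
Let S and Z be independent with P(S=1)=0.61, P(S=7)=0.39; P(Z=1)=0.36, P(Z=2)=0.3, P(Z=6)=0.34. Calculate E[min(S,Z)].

1.78

E[min(S,Z)] = Σ_s Σ_z min(s,z) · P(S=s)P(Z=z)
 = 1·0.2196 + 1·0.183 + 1·0.2074 + 1·0.1404 + 2·0.117 + 6·0.1326
 = 0.2196 + 0.183 + 0.2074 + 0.1404 + 0.234 + 0.7956
 = 1.78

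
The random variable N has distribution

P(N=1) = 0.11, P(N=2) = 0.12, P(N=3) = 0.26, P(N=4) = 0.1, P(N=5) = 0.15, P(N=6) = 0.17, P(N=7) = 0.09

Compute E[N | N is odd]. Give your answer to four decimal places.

3.7213

P(N is odd) = 0.11 + 0.26 + 0.15 + 0.09 = 0.61.
E[N | N is odd] = [1·0.11 + 3·0.26 + 5·0.15 + 7·0.09] / 0.61
 = 2.27 / 0.61
 = 227/61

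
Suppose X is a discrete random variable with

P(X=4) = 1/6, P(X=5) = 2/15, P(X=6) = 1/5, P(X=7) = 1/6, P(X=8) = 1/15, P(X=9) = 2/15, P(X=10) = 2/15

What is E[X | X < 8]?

5.55

P(X < 8) = 1/6 + 2/15 + 1/5 + 1/6 = 2/3.
E[X | X < 8] = [4·1/6 + 5·2/15 + 6·1/5 + 7·1/6] / (2/3)
 = 37/10 / (2/3)
 = 111/20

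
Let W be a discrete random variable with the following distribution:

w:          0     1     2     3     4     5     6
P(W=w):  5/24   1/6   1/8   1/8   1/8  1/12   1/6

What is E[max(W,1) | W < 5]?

2

P(W < 5) = 5/24 + 1/6 + 1/8 + 1/8 + 1/8 = 3/4.
E[max(W,1) | W < 5] = [1·5/24 + 1·1/6 + 2·1/8 + 3·1/8 + 4·1/8] / (3/4)
 = 3/2 / (3/4)
 = 2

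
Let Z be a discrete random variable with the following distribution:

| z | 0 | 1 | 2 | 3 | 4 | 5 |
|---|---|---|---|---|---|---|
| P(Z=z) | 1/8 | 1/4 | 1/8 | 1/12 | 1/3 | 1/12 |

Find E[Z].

E[Z] = Σ z·P(Z=z)
 = 0·1/8 + 1·1/4 + 2·1/8 + 3·1/12 + 4·1/3 + 5·1/12
 = 0 + 1/4 + 1/4 + 1/4 + 4/3 + 5/12
 = 5/2

2.5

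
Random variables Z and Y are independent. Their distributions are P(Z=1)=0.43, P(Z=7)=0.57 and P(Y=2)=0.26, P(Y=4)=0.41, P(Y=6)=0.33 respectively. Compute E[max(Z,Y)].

E[max(Z,Y)] = Σ_z Σ_y max(z,y) · P(Z=z)P(Y=y)
 = 2·0.1118 + 4·0.1763 + 6·0.1419 + 7·0.1482 + 7·0.2337 + 7·0.1881
 = 0.2236 + 0.7052 + 0.8514 + 1.0374 + 1.6359 + 1.3167
 = 5.7702

5.7702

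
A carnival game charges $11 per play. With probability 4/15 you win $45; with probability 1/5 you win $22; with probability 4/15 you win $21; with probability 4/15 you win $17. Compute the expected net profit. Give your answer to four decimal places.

E[payout] = 45·4/15 + 22·1/5 + 21·4/15 + 17·4/15
 = 12 + 22/5 + 28/5 + 68/15
 = 398/15
Net = 398/15 - 11 = 233/15

15.5333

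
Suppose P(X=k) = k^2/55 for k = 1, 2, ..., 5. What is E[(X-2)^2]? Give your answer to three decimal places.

E[(X-2)^2] = Σ (x-2)^2·P(X=x)
 = 1·1/55 + 0·4/55 + 1·9/55 + 4·16/55 + 9·5/11
 = 1/55 + 0 + 9/55 + 64/55 + 45/11
 = 299/55

5.436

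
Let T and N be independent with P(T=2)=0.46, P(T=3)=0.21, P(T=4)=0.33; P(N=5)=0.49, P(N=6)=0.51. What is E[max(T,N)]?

5.51

E[max(T,N)] = Σ_t Σ_n max(t,n) · P(T=t)P(N=n)
 = 5·0.2254 + 6·0.2346 + 5·0.1029 + 6·0.1071 + 5·0.1617 + 6·0.1683
 = 1.127 + 1.4076 + 0.5145 + 0.6426 + 0.8085 + 1.0098
 = 5.51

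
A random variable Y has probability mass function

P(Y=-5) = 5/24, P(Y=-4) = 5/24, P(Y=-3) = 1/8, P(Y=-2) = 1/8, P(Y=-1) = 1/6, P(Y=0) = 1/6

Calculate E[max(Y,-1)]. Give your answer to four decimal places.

E[max(Y,-1)] = Σ max(y,-1)·P(Y=y)
 = (-1)·5/24 + (-1)·5/24 + (-1)·1/8 + (-1)·1/8 + (-1)·1/6 + 0·1/6
 = (-5/24) + (-5/24) + (-1/8) + (-1/8) + (-1/6) + 0
 = -5/6

-0.8333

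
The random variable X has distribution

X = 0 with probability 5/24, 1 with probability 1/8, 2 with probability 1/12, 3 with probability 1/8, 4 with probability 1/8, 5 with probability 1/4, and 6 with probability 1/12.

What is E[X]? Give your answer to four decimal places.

2.9167

E[X] = Σ x·P(X=x)
 = 0·5/24 + 1·1/8 + 2·1/12 + 3·1/8 + 4·1/8 + 5·1/4 + 6·1/12
 = 0 + 1/8 + 1/6 + 3/8 + 1/2 + 5/4 + 1/2
 = 35/12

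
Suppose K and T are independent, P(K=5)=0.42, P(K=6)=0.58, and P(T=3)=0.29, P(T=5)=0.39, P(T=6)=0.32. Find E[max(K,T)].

E[max(K,T)] = Σ_k Σ_t max(k,t) · P(K=k)P(T=t)
 = 5·0.1218 + 5·0.1638 + 6·0.1344 + 6·0.1682 + 6·0.2262 + 6·0.1856
 = 0.609 + 0.819 + 0.8064 + 1.0092 + 1.3572 + 1.1136
 = 5.7144

5.7144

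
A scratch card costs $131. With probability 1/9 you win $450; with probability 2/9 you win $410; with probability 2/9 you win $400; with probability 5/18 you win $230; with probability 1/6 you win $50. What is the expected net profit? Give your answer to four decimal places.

E[payout] = 450·1/9 + 410·2/9 + 400·2/9 + 230·5/18 + 50·1/6
 = 50 + 820/9 + 800/9 + 575/9 + 25/3
 = 2720/9
Net = 2720/9 - 131 = 1541/9

171.2222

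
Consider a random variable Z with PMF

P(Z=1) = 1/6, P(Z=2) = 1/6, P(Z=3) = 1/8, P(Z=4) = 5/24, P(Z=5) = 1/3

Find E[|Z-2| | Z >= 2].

1.85

P(Z >= 2) = 1/6 + 1/8 + 5/24 + 1/3 = 5/6.
E[|Z-2| | Z >= 2] = [0·1/6 + 1·1/8 + 2·5/24 + 3·1/3] / (5/6)
 = 37/24 / (5/6)
 = 37/20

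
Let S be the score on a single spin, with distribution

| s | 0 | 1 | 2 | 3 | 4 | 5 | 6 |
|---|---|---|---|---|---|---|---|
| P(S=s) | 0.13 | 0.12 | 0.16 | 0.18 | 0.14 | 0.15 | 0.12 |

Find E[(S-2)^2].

4.65

E[(S-2)^2] = Σ (s-2)^2·P(S=s)
 = 4·0.13 + 1·0.12 + 0·0.16 + 1·0.18 + 4·0.14 + 9·0.15 + 16·0.12
 = 0.52 + 0.12 + 0 + 0.18 + 0.56 + 1.35 + 1.92
 = 4.65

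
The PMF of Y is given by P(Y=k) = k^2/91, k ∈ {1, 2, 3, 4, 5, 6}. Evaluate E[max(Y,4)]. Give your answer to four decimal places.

5.0659

E[max(Y,4)] = Σ max(y,4)·P(Y=y)
 = 4·1/91 + 4·4/91 + 4·9/91 + 4·16/91 + 5·25/91 + 6·36/91
 = 4/91 + 16/91 + 36/91 + 64/91 + 125/91 + 216/91
 = 461/91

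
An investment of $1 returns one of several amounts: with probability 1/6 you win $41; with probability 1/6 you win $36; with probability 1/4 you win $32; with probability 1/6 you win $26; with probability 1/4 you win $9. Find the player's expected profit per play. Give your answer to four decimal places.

E[payout] = 41·1/6 + 36·1/6 + 32·1/4 + 26·1/6 + 9·1/4
 = 41/6 + 6 + 8 + 13/3 + 9/4
 = 329/12
Net = 329/12 - 1 = 317/12

26.4167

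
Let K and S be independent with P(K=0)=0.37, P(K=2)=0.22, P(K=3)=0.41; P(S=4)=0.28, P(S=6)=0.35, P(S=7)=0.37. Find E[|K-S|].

4.14

E[|K-S|] = Σ_k Σ_s |k-s| · P(K=k)P(S=s)
 = 4·0.1036 + 6·0.1295 + 7·0.1369 + 2·0.0616 + 4·0.077 + 5·0.0814 + 1·0.1148 + 3·0.1435 + 4·0.1517
 = 0.4144 + 0.777 + 0.9583 + 0.1232 + 0.308 + 0.407 + 0.1148 + 0.4305 + 0.6068
 = 4.14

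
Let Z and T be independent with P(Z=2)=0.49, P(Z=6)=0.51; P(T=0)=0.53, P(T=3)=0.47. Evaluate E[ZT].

E[ZT] = Σ_z Σ_t zt · P(Z=z)P(T=t)
 = 0·0.2597 + 6·0.2303 + 0·0.2703 + 18·0.2397
 = 0 + 1.3818 + 0 + 4.3146
 = 5.6964

5.6964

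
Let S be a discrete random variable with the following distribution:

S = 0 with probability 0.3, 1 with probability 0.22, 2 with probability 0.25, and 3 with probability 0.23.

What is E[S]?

1.41

E[S] = Σ s·P(S=s)
 = 0·0.3 + 1·0.22 + 2·0.25 + 3·0.23
 = 0 + 0.22 + 0.5 + 0.69
 = 1.41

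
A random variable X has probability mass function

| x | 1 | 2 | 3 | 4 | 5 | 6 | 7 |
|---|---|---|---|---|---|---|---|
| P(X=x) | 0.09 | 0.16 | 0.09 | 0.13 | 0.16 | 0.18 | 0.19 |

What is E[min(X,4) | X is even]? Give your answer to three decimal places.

P(X is even) = 0.16 + 0.13 + 0.18 = 0.47.
E[min(X,4) | X is even] = [2·0.16 + 4·0.13 + 4·0.18] / 0.47
 = 1.56 / 0.47
 = 156/47

3.319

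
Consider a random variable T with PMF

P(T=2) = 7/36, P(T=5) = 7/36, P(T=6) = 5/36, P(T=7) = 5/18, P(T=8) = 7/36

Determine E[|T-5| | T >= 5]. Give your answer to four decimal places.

P(T >= 5) = 7/36 + 5/36 + 5/18 + 7/36 = 29/36.
E[|T-5| | T >= 5] = [0·7/36 + 1·5/36 + 2·5/18 + 3·7/36] / (29/36)
 = 23/18 / (29/36)
 = 46/29

1.5862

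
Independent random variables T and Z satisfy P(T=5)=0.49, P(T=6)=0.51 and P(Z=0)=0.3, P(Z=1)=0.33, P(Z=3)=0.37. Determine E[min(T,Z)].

E[min(T,Z)] = Σ_t Σ_z min(t,z) · P(T=t)P(Z=z)
 = 0·0.147 + 1·0.1617 + 3·0.1813 + 0·0.153 + 1·0.1683 + 3·0.1887
 = 0 + 0.1617 + 0.5439 + 0 + 0.1683 + 0.5661
 = 1.44

1.44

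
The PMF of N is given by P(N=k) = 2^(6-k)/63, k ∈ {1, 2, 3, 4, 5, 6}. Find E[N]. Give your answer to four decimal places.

E[N] = Σ n·P(N=n)
 = 1·32/63 + 2·16/63 + 3·8/63 + 4·4/63 + 5·2/63 + 6·1/63
 = 32/63 + 32/63 + 8/21 + 16/63 + 10/63 + 2/21
 = 40/21

1.9048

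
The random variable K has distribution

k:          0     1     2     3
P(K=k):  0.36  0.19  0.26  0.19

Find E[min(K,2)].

E[min(K,2)] = Σ min(k,2)·P(K=k)
 = 0·0.36 + 1·0.19 + 2·0.26 + 2·0.19
 = 0 + 0.19 + 0.52 + 0.38
 = 1.09

1.09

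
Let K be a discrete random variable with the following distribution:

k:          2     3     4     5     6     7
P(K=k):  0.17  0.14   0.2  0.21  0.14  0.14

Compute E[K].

E[K] = Σ k·P(K=k)
 = 2·0.17 + 3·0.14 + 4·0.2 + 5·0.21 + 6·0.14 + 7·0.14
 = 0.34 + 0.42 + 0.8 + 1.05 + 0.84 + 0.98
 = 4.43

4.43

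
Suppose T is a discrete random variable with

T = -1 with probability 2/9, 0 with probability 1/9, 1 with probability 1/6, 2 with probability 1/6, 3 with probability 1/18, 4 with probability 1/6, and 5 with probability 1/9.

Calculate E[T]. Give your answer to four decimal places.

E[T] = Σ t·P(T=t)
 = (-1)·2/9 + 0·1/9 + 1·1/6 + 2·1/6 + 3·1/18 + 4·1/6 + 5·1/9
 = (-2/9) + 0 + 1/6 + 1/3 + 1/6 + 2/3 + 5/9
 = 5/3

1.6667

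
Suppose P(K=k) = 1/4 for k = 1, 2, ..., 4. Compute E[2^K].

E[2^K] = Σ 2^k·P(K=k)
 = 2·1/4 + 4·1/4 + 8·1/4 + 16·1/4
 = 1/2 + 1 + 2 + 4
 = 15/2

7.5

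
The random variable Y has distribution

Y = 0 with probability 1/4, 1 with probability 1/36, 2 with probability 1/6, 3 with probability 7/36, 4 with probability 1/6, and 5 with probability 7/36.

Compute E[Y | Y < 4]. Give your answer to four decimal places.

P(Y < 4) = 1/4 + 1/36 + 1/6 + 7/36 = 23/36.
E[Y | Y < 4] = [0·1/4 + 1·1/36 + 2·1/6 + 3·7/36] / (23/36)
 = 17/18 / (23/36)
 = 34/23

1.4783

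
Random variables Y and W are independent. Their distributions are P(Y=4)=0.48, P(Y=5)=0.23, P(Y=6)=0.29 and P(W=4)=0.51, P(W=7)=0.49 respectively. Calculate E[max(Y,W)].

E[max(Y,W)] = Σ_y Σ_w max(y,w) · P(Y=y)P(W=w)
 = 4·0.2448 + 7·0.2352 + 5·0.1173 + 7·0.1127 + 6·0.1479 + 7·0.1421
 = 0.9792 + 1.6464 + 0.5865 + 0.7889 + 0.8874 + 0.9947
 = 5.8831

5.8831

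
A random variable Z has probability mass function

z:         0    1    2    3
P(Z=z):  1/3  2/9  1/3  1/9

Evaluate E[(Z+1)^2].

E[(Z+1)^2] = Σ (z+1)^2·P(Z=z)
 = 1·1/3 + 4·2/9 + 9·1/3 + 16·1/9
 = 1/3 + 8/9 + 3 + 16/9
 = 6

6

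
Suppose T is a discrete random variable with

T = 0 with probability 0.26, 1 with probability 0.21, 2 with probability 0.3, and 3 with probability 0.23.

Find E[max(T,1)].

1.76

E[max(T,1)] = Σ max(t,1)·P(T=t)
 = 1·0.26 + 1·0.21 + 2·0.3 + 3·0.23
 = 0.26 + 0.21 + 0.6 + 0.69
 = 1.76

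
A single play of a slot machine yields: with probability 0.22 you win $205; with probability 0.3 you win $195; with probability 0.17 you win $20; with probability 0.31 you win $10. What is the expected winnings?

E[payout] = 205·0.22 + 195·0.3 + 20·0.17 + 10·0.31
 = 45.1 + 58.5 + 3.4 + 3.1
 = 110.1

110.1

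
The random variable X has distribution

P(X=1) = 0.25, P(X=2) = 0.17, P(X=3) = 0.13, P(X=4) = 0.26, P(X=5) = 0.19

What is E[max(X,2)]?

E[max(X,2)] = Σ max(x,2)·P(X=x)
 = 2·0.25 + 2·0.17 + 3·0.13 + 4·0.26 + 5·0.19
 = 0.5 + 0.34 + 0.39 + 1.04 + 0.95
 = 3.22

3.22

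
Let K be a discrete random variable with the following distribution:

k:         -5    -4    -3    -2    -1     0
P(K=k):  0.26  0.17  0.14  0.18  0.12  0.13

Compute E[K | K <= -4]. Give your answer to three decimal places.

P(K <= -4) = 0.26 + 0.17 = 0.43.
E[K | K <= -4] = [(-5)·0.26 + (-4)·0.17] / 0.43
 = -1.98 / 0.43
 = -198/43

-4.605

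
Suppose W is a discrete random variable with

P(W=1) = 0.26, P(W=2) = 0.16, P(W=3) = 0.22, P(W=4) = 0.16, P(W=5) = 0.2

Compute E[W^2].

10.44

E[W^2] = Σ w^2·P(W=w)
 = 1·0.26 + 4·0.16 + 9·0.22 + 16·0.16 + 25·0.2
 = 0.26 + 0.64 + 1.98 + 2.56 + 5
 = 10.44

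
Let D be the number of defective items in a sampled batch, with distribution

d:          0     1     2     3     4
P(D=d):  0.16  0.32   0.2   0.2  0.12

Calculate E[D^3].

E[D^3] = Σ d^3·P(D=d)
 = 0·0.16 + 1·0.32 + 8·0.2 + 27·0.2 + 64·0.12
 = 0 + 0.32 + 1.6 + 5.4 + 7.68
 = 15

15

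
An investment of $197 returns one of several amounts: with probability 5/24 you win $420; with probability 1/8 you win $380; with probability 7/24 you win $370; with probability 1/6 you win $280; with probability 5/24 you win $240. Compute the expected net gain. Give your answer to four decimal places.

E[payout] = 420·5/24 + 380·1/8 + 370·7/24 + 280·1/6 + 240·5/24
 = 175/2 + 95/2 + 1295/12 + 140/3 + 50
 = 4075/12
Net = 4075/12 - 197 = 1711/12

142.5833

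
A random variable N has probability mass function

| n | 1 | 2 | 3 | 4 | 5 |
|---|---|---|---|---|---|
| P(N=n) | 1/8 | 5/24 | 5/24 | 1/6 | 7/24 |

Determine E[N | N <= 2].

P(N <= 2) = 1/8 + 5/24 = 1/3.
E[N | N <= 2] = [1·1/8 + 2·5/24] / (1/3)
 = 13/24 / (1/3)
 = 13/8

1.625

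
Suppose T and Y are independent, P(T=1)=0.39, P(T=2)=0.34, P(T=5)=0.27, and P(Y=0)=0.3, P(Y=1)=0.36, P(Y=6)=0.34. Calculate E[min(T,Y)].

E[min(T,Y)] = Σ_t Σ_y min(t,y) · P(T=t)P(Y=y)
 = 0·0.117 + 1·0.1404 + 1·0.1326 + 0·0.102 + 1·0.1224 + 2·0.1156 + 0·0.081 + 1·0.0972 + 5·0.0918
 = 0 + 0.1404 + 0.1326 + 0 + 0.1224 + 0.2312 + 0 + 0.0972 + 0.459
 = 1.1828

1.1828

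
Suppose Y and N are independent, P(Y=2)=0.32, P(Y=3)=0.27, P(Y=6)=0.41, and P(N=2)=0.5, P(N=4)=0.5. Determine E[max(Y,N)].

4.365

E[max(Y,N)] = Σ_y Σ_n max(y,n) · P(Y=y)P(N=n)
 = 2·0.16 + 4·0.16 + 3·0.135 + 4·0.135 + 6·0.205 + 6·0.205
 = 0.32 + 0.64 + 0.405 + 0.54 + 1.23 + 1.23
 = 4.365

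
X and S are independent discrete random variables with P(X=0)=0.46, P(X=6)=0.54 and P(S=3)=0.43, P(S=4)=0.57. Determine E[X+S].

E[X+S] = Σ_x Σ_s (x+s) · P(X=x)P(S=s)
 = 3·0.1978 + 4·0.2622 + 9·0.2322 + 10·0.3078
 = 0.5934 + 1.0488 + 2.0898 + 3.078
 = 6.81

6.81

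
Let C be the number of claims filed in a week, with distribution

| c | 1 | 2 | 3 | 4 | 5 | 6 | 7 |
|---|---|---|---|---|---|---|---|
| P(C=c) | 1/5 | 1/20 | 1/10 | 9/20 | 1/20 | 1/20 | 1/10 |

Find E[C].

E[C] = Σ c·P(C=c)
 = 1·1/5 + 2·1/20 + 3·1/10 + 4·9/20 + 5·1/20 + 6·1/20 + 7·1/10
 = 1/5 + 1/10 + 3/10 + 9/5 + 1/4 + 3/10 + 7/10
 = 73/20

3.65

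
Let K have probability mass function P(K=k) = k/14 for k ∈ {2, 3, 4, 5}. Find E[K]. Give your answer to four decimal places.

3.8571

E[K] = Σ k·P(K=k)
 = 2·1/7 + 3·3/14 + 4·2/7 + 5·5/14
 = 2/7 + 9/14 + 8/7 + 25/14
 = 27/7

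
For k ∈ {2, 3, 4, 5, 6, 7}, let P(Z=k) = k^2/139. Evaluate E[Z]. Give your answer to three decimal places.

E[Z] = Σ z·P(Z=z)
 = 2·4/139 + 3·9/139 + 4·16/139 + 5·25/139 + 6·36/139 + 7·49/139
 = 8/139 + 27/139 + 64/139 + 125/139 + 216/139 + 343/139
 = 783/139

5.633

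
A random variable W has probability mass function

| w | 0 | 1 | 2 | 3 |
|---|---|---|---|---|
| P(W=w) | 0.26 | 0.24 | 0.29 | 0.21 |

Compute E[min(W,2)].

1.24

E[min(W,2)] = Σ min(w,2)·P(W=w)
 = 0·0.26 + 1·0.24 + 2·0.29 + 2·0.21
 = 0 + 0.24 + 0.58 + 0.42
 = 1.24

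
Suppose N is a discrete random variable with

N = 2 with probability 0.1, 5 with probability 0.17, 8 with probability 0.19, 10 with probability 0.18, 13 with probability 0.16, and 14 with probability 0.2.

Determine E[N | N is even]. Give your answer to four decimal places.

9.4328

P(N is even) = 0.1 + 0.19 + 0.18 + 0.2 = 0.67.
E[N | N is even] = [2·0.1 + 8·0.19 + 10·0.18 + 14·0.2] / 0.67
 = 6.32 / 0.67
 = 632/67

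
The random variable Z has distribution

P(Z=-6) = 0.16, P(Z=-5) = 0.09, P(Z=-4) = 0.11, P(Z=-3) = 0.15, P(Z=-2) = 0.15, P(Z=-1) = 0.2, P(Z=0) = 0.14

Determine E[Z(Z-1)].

14.72

E[Z(Z-1)] = Σ z(z-1)·P(Z=z)
 = 42·0.16 + 30·0.09 + 20·0.11 + 12·0.15 + 6·0.15 + 2·0.2 + 0·0.14
 = 6.72 + 2.7 + 2.2 + 1.8 + 0.9 + 0.4 + 0
 = 14.72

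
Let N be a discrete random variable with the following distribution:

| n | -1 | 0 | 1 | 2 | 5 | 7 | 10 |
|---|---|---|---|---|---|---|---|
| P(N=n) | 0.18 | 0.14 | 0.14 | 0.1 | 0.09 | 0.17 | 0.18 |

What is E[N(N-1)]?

E[N(N-1)] = Σ n(n-1)·P(N=n)
 = 2·0.18 + 0·0.14 + 0·0.14 + 2·0.1 + 20·0.09 + 42·0.17 + 90·0.18
 = 0.36 + 0 + 0 + 0.2 + 1.8 + 7.14 + 16.2
 = 25.7

25.7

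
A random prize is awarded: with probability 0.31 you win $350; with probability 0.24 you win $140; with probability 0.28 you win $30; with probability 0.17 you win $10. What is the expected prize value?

152.2

E[payout] = 350·0.31 + 140·0.24 + 30·0.28 + 10·0.17
 = 108.5 + 33.6 + 8.4 + 1.7
 = 152.2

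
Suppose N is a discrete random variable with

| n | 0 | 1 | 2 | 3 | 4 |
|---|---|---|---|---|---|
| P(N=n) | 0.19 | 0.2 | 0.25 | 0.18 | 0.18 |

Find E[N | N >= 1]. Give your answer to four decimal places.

P(N >= 1) = 0.2 + 0.25 + 0.18 + 0.18 = 0.81.
E[N | N >= 1] = [1·0.2 + 2·0.25 + 3·0.18 + 4·0.18] / 0.81
 = 1.96 / 0.81
 = 196/81

2.4198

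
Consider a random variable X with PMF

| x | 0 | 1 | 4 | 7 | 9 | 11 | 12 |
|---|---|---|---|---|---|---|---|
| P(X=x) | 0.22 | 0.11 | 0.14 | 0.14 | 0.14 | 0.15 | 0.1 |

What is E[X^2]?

53.1

E[X^2] = Σ x^2·P(X=x)
 = 0·0.22 + 1·0.11 + 16·0.14 + 49·0.14 + 81·0.14 + 121·0.15 + 144·0.1
 = 0 + 0.11 + 2.24 + 6.86 + 11.34 + 18.15 + 14.4
 = 53.1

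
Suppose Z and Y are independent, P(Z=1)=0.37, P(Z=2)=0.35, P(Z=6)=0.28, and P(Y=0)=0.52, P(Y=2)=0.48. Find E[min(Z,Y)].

E[min(Z,Y)] = Σ_z Σ_y min(z,y) · P(Z=z)P(Y=y)
 = 0·0.1924 + 1·0.1776 + 0·0.182 + 2·0.168 + 0·0.1456 + 2·0.1344
 = 0 + 0.1776 + 0 + 0.336 + 0 + 0.2688
 = 0.7824

0.7824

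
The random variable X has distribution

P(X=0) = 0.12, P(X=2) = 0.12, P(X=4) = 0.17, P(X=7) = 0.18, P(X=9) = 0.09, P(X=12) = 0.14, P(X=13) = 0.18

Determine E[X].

7.01

E[X] = Σ x·P(X=x)
 = 0·0.12 + 2·0.12 + 4·0.17 + 7·0.18 + 9·0.09 + 12·0.14 + 13·0.18
 = 0 + 0.24 + 0.68 + 1.26 + 0.81 + 1.68 + 2.34
 = 7.01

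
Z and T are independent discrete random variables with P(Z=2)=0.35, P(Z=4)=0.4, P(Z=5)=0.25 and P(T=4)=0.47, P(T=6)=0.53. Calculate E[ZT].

17.963

E[ZT] = Σ_z Σ_t zt · P(Z=z)P(T=t)
 = 8·0.1645 + 12·0.1855 + 16·0.188 + 24·0.212 + 20·0.1175 + 30·0.1325
 = 1.316 + 2.226 + 3.008 + 5.088 + 2.35 + 3.975
 = 17.963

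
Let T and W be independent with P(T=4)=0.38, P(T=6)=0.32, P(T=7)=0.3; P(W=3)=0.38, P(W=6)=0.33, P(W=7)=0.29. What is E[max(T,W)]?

6.2142

E[max(T,W)] = Σ_t Σ_w max(t,w) · P(T=t)P(W=w)
 = 4·0.1444 + 6·0.1254 + 7·0.1102 + 6·0.1216 + 6·0.1056 + 7·0.0928 + 7·0.114 + 7·0.099 + 7·0.087
 = 0.5776 + 0.7524 + 0.7714 + 0.7296 + 0.6336 + 0.6496 + 0.798 + 0.693 + 0.609
 = 6.2142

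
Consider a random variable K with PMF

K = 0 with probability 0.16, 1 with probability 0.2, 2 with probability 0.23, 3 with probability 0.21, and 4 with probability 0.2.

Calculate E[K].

E[K] = Σ k·P(K=k)
 = 0·0.16 + 1·0.2 + 2·0.23 + 3·0.21 + 4·0.2
 = 0 + 0.2 + 0.46 + 0.63 + 0.8
 = 2.09

2.09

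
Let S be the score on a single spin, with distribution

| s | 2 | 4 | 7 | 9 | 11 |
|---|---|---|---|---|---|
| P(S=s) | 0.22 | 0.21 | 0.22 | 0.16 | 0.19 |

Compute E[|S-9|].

E[|S-9|] = Σ |s-9|·P(S=s)
 = 7·0.22 + 5·0.21 + 2·0.22 + 0·0.16 + 2·0.19
 = 1.54 + 1.05 + 0.44 + 0 + 0.38
 = 3.41

3.41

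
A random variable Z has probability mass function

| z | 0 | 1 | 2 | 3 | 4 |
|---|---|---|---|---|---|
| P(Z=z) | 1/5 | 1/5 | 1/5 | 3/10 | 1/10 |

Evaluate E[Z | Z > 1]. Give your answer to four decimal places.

P(Z > 1) = 1/5 + 3/10 + 1/10 = 3/5.
E[Z | Z > 1] = [2·1/5 + 3·3/10 + 4·1/10] / (3/5)
 = 17/10 / (3/5)
 = 17/6

2.8333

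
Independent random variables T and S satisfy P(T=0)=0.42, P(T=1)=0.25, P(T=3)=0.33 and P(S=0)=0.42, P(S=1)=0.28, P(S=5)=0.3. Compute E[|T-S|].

E[|T-S|] = Σ_t Σ_s |t-s| · P(T=t)P(S=s)
 = 0·0.1764 + 1·0.1176 + 5·0.126 + 1·0.105 + 0·0.07 + 4·0.075 + 3·0.1386 + 2·0.0924 + 2·0.099
 = 0 + 0.1176 + 0.63 + 0.105 + 0 + 0.3 + 0.4158 + 0.1848 + 0.198
 = 1.9512

1.9512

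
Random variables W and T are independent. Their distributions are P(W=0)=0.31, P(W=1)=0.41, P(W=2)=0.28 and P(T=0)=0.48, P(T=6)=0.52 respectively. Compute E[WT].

E[WT] = Σ_w Σ_t wt · P(W=w)P(T=t)
 = 0·0.1488 + 0·0.1612 + 0·0.1968 + 6·0.2132 + 0·0.1344 + 12·0.1456
 = 0 + 0 + 0 + 1.2792 + 0 + 1.7472
 = 3.0264

3.0264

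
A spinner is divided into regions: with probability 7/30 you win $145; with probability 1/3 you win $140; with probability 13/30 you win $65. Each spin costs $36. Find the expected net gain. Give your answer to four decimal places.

72.6667

E[payout] = 145·7/30 + 140·1/3 + 65·13/30
 = 203/6 + 140/3 + 169/6
 = 326/3
Net = 326/3 - 36 = 218/3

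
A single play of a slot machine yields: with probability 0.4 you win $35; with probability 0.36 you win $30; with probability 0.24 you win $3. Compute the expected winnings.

25.52

E[payout] = 35·0.4 + 30·0.36 + 3·0.24
 = 14 + 10.8 + 0.72
 = 25.52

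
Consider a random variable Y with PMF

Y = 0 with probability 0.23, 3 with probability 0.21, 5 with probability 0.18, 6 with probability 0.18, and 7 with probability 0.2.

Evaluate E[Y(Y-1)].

E[Y(Y-1)] = Σ y(y-1)·P(Y=y)
 = 0·0.23 + 6·0.21 + 20·0.18 + 30·0.18 + 42·0.2
 = 0 + 1.26 + 3.6 + 5.4 + 8.4
 = 18.66

18.66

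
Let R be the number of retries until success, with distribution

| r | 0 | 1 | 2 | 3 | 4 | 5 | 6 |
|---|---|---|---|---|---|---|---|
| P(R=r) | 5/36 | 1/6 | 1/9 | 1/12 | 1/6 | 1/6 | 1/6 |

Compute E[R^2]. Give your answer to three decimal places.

E[R^2] = Σ r^2·P(R=r)
 = 0·5/36 + 1·1/6 + 4·1/9 + 9·1/12 + 16·1/6 + 25·1/6 + 36·1/6
 = 0 + 1/6 + 4/9 + 3/4 + 8/3 + 25/6 + 6
 = 511/36

14.194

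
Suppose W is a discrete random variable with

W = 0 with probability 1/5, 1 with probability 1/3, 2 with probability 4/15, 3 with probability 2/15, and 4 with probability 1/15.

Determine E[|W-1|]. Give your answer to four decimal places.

0.9333

E[|W-1|] = Σ |w-1|·P(W=w)
 = 1·1/5 + 0·1/3 + 1·4/15 + 2·2/15 + 3·1/15
 = 1/5 + 0 + 4/15 + 4/15 + 1/5
 = 14/15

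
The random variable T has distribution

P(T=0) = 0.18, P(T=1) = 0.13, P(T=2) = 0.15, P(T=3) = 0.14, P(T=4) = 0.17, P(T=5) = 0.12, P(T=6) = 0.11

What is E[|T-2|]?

E[|T-2|] = Σ |t-2|·P(T=t)
 = 2·0.18 + 1·0.13 + 0·0.15 + 1·0.14 + 2·0.17 + 3·0.12 + 4·0.11
 = 0.36 + 0.13 + 0 + 0.14 + 0.34 + 0.36 + 0.44
 = 1.77

1.77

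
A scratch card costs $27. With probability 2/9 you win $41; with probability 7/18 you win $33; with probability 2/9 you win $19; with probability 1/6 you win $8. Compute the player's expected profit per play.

0.5

E[payout] = 41·2/9 + 33·7/18 + 19·2/9 + 8·1/6
 = 82/9 + 77/6 + 38/9 + 4/3
 = 55/2
Net = 55/2 - 27 = 1/2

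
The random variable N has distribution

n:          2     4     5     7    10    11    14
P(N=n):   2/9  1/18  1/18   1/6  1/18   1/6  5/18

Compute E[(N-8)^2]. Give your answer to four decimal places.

E[(N-8)^2] = Σ (n-8)^2·P(N=n)
 = 36·2/9 + 16·1/18 + 9·1/18 + 1·1/6 + 4·1/18 + 9·1/6 + 36·5/18
 = 8 + 8/9 + 1/2 + 1/6 + 2/9 + 3/2 + 10
 = 383/18

21.2778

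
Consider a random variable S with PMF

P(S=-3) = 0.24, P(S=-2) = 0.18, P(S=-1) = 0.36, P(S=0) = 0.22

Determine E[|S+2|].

1.04

E[|S+2|] = Σ |s+2|·P(S=s)
 = 1·0.24 + 0·0.18 + 1·0.36 + 2·0.22
 = 0.24 + 0 + 0.36 + 0.44
 = 1.04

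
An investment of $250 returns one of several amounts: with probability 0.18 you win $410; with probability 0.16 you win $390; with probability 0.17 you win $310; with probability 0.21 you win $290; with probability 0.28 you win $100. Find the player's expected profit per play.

E[payout] = 410·0.18 + 390·0.16 + 310·0.17 + 290·0.21 + 100·0.28
 = 73.8 + 62.4 + 52.7 + 60.9 + 28
 = 277.8
Net = 277.8 - 250 = 27.8

27.8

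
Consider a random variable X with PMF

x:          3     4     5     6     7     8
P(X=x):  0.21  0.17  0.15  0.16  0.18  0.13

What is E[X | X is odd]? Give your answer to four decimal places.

P(X is odd) = 0.21 + 0.15 + 0.18 = 0.54.
E[X | X is odd] = [3·0.21 + 5·0.15 + 7·0.18] / 0.54
 = 2.64 / 0.54
 = 44/9

4.8889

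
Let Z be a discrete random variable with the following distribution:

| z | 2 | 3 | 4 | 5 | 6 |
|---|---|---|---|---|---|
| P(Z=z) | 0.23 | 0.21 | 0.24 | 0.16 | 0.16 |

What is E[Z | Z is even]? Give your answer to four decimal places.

P(Z is even) = 0.23 + 0.24 + 0.16 = 0.63.
E[Z | Z is even] = [2·0.23 + 4·0.24 + 6·0.16] / 0.63
 = 2.38 / 0.63
 = 34/9

3.7778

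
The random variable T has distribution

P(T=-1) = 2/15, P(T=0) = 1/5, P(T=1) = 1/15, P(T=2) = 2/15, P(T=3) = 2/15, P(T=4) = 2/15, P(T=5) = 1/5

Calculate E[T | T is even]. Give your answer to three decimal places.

1.714

P(T is even) = 1/5 + 2/15 + 2/15 = 7/15.
E[T | T is even] = [0·1/5 + 2·2/15 + 4·2/15] / (7/15)
 = 4/5 / (7/15)
 = 12/7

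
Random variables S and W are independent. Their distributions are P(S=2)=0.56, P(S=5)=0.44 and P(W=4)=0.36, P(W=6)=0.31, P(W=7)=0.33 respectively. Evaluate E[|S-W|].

E[|S-W|] = Σ_s Σ_w |s-w| · P(S=s)P(W=w)
 = 2·0.2016 + 4·0.1736 + 5·0.1848 + 1·0.1584 + 1·0.1364 + 2·0.1452
 = 0.4032 + 0.6944 + 0.924 + 0.1584 + 0.1364 + 0.2904
 = 2.6068

2.6068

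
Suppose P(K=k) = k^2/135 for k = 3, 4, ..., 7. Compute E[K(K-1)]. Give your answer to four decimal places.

E[K(K-1)] = Σ k(k-1)·P(K=k)
 = 6·1/15 + 12·16/135 + 20·5/27 + 30·4/15 + 42·49/135
 = 2/5 + 64/45 + 100/27 + 8 + 686/45
 = 3884/135

28.7704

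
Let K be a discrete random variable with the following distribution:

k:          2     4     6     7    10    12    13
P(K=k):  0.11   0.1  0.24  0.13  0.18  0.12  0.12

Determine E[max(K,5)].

E[max(K,5)] = Σ max(k,5)·P(K=k)
 = 5·0.11 + 5·0.1 + 6·0.24 + 7·0.13 + 10·0.18 + 12·0.12 + 13·0.12
 = 0.55 + 0.5 + 1.44 + 0.91 + 1.8 + 1.44 + 1.56
 = 8.2

8.2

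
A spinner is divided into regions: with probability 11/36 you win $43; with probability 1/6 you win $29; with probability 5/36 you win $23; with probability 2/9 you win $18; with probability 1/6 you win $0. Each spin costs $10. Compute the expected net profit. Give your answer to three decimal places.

E[payout] = 43·11/36 + 29·1/6 + 23·5/36 + 18·2/9 + 0·1/6
 = 473/36 + 29/6 + 115/36 + 4 + 0
 = 151/6
Net = 151/6 - 10 = 91/6

15.167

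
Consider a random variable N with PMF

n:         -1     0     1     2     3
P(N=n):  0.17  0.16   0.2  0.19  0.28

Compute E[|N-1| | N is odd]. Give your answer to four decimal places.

P(N is odd) = 0.17 + 0.2 + 0.28 = 0.65.
E[|N-1| | N is odd] = [2·0.17 + 0·0.2 + 2·0.28] / 0.65
 = 0.9 / 0.65
 = 18/13

1.3846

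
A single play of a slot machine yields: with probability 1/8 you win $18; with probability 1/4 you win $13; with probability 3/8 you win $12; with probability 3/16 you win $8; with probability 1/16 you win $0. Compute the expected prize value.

11.5

E[payout] = 18·1/8 + 13·1/4 + 12·3/8 + 8·3/16 + 0·1/16
 = 9/4 + 13/4 + 9/2 + 3/2 + 0
 = 23/2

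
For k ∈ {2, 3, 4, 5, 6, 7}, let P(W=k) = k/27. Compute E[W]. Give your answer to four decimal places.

5.1481

E[W] = Σ w·P(W=w)
 = 2·2/27 + 3·1/9 + 4·4/27 + 5·5/27 + 6·2/9 + 7·7/27
 = 4/27 + 1/3 + 16/27 + 25/27 + 4/3 + 49/27
 = 139/27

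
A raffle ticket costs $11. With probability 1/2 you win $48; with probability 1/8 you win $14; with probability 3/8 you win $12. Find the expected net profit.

E[payout] = 48·1/2 + 14·1/8 + 12·3/8
 = 24 + 7/4 + 9/2
 = 121/4
Net = 121/4 - 11 = 77/4

19.25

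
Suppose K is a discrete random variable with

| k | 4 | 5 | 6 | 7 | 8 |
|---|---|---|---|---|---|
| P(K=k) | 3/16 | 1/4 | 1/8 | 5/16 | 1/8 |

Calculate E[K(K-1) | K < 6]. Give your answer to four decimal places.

P(K < 6) = 3/16 + 1/4 = 7/16.
E[K(K-1) | K < 6] = [12·3/16 + 20·1/4] / (7/16)
 = 29/4 / (7/16)
 = 116/7

16.5714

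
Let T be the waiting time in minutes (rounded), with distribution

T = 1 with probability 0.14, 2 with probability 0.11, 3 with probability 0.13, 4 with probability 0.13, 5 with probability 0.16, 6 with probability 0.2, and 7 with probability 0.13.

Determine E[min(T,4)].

3.23

E[min(T,4)] = Σ min(t,4)·P(T=t)
 = 1·0.14 + 2·0.11 + 3·0.13 + 4·0.13 + 4·0.16 + 4·0.2 + 4·0.13
 = 0.14 + 0.22 + 0.39 + 0.52 + 0.64 + 0.8 + 0.52
 = 3.23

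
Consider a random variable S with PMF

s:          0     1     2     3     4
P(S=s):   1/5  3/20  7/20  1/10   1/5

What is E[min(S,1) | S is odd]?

P(S is odd) = 3/20 + 1/10 = 1/4.
E[min(S,1) | S is odd] = [1·3/20 + 1·1/10] / (1/4)
 = 1/4 / (1/4)
 = 1

1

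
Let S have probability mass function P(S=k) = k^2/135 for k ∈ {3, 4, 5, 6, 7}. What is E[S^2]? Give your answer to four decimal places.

E[S^2] = Σ s^2·P(S=s)
 = 9·1/15 + 16·16/135 + 25·5/27 + 36·4/15 + 49·49/135
 = 3/5 + 256/135 + 125/27 + 48/5 + 2401/135
 = 1553/45

34.5111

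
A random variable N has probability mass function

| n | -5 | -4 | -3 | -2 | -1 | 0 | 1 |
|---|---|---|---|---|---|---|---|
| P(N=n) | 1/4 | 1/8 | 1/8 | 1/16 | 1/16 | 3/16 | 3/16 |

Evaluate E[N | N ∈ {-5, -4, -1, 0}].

P(N ∈ {-5, -4, -1, 0}) = 1/4 + 1/8 + 1/16 + 3/16 = 5/8.
E[N | N ∈ {-5, -4, -1, 0}] = [(-5)·1/4 + (-4)·1/8 + (-1)·1/16 + 0·3/16] / (5/8)
 = -29/16 / (5/8)
 = -29/10

-2.9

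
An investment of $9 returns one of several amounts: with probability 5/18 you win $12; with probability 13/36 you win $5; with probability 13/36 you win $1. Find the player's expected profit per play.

-3.5

E[payout] = 12·5/18 + 5·13/36 + 1·13/36
 = 10/3 + 65/36 + 13/36
 = 11/2
Net = 11/2 - 9 = -7/2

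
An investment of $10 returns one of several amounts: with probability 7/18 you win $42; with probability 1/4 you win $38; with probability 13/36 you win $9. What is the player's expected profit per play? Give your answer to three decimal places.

19.083

E[payout] = 42·7/18 + 38·1/4 + 9·13/36
 = 49/3 + 19/2 + 13/4
 = 349/12
Net = 349/12 - 10 = 229/12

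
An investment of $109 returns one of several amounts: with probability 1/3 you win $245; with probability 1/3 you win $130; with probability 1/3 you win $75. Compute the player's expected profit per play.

E[payout] = 245·1/3 + 130·1/3 + 75·1/3
 = 245/3 + 130/3 + 25
 = 150
Net = 150 - 109 = 41

41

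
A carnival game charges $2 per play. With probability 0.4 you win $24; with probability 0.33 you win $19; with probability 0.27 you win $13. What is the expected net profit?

17.38

E[payout] = 24·0.4 + 19·0.33 + 13·0.27
 = 9.6 + 6.27 + 3.51
 = 19.38
Net = 19.38 - 2 = 17.38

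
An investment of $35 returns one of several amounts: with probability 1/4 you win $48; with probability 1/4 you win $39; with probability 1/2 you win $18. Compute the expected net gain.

E[payout] = 48·1/4 + 39·1/4 + 18·1/2
 = 12 + 39/4 + 9
 = 123/4
Net = 123/4 - 35 = -17/4

-4.25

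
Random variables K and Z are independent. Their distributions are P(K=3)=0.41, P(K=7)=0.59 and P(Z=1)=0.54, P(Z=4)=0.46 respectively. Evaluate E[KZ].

E[KZ] = Σ_k Σ_z kz · P(K=k)P(Z=z)
 = 3·0.2214 + 12·0.1886 + 7·0.3186 + 28·0.2714
 = 0.6642 + 2.2632 + 2.2302 + 7.5992
 = 12.7568

12.7568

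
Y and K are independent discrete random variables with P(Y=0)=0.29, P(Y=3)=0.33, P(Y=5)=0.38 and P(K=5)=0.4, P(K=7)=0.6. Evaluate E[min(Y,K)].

2.89

E[min(Y,K)] = Σ_y Σ_k min(y,k) · P(Y=y)P(K=k)
 = 0·0.116 + 0·0.174 + 3·0.132 + 3·0.198 + 5·0.152 + 5·0.228
 = 0 + 0 + 0.396 + 0.594 + 0.76 + 1.14
 = 2.89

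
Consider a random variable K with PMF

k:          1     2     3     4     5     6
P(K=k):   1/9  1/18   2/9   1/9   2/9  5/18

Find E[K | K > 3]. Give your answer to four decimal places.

P(K > 3) = 1/9 + 2/9 + 5/18 = 11/18.
E[K | K > 3] = [4·1/9 + 5·2/9 + 6·5/18] / (11/18)
 = 29/9 / (11/18)
 = 58/11

5.2727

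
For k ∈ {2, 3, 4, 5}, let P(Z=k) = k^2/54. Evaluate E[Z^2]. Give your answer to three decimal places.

18.111

E[Z^2] = Σ z^2·P(Z=z)
 = 4·2/27 + 9·1/6 + 16·8/27 + 25·25/54
 = 8/27 + 3/2 + 128/27 + 625/54
 = 163/9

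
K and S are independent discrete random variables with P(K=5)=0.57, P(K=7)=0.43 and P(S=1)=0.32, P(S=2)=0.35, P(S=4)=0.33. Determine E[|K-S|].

E[|K-S|] = Σ_k Σ_s |k-s| · P(K=k)P(S=s)
 = 4·0.1824 + 3·0.1995 + 1·0.1881 + 6·0.1376 + 5·0.1505 + 3·0.1419
 = 0.7296 + 0.5985 + 0.1881 + 0.8256 + 0.7525 + 0.4257
 = 3.52

3.52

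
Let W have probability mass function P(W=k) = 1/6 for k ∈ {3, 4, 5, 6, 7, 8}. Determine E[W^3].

E[W^3] = Σ w^3·P(W=w)
 = 27·1/6 + 64·1/6 + 125·1/6 + 216·1/6 + 343·1/6 + 512·1/6
 = 9/2 + 32/3 + 125/6 + 36 + 343/6 + 256/3
 = 429/2

214.5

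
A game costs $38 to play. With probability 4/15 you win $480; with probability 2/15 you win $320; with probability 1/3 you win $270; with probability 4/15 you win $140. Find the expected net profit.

E[payout] = 480·4/15 + 320·2/15 + 270·1/3 + 140·4/15
 = 128 + 128/3 + 90 + 112/3
 = 298
Net = 298 - 38 = 260

260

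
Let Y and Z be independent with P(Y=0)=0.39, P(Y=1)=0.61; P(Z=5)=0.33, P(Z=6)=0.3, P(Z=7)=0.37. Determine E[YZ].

E[YZ] = Σ_y Σ_z yz · P(Y=y)P(Z=z)
 = 0·0.1287 + 0·0.117 + 0·0.1443 + 5·0.2013 + 6·0.183 + 7·0.2257
 = 0 + 0 + 0 + 1.0065 + 1.098 + 1.5799
 = 3.6844

3.6844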